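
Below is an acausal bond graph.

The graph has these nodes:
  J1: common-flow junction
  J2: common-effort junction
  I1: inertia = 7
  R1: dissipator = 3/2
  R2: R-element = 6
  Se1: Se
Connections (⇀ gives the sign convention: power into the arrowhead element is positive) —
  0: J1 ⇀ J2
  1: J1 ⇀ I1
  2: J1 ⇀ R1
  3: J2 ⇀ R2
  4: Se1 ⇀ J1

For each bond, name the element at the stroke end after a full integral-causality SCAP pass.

#4 stroke→J1  (Se1: effort source, stroke at far end)
#1 stroke→I1  (I1 integral (f out))
#0 stroke→J1  (common-f at J1 fixed by 1)
#2 stroke→J1  (common-f at J1 fixed by 1)
#3 stroke→J2  (only one effort-in slot at J2)

#0 stroke→J1
#1 stroke→I1
#2 stroke→J1
#3 stroke→J2
#4 stroke→J1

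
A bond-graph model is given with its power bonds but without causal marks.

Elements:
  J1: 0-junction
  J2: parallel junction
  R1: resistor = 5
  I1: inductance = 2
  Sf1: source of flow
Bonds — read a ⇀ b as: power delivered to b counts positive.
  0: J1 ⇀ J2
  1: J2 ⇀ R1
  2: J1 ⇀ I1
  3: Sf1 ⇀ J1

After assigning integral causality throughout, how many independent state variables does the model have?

β3 |Sf1  (source Sf1 imposes f)
β2 |I1  (I1: I, integral causality)
β0 |J1  (J1: last free bond brings effort in)
β1 |J2  (closing 0-jn rule on J2)

1  (I1 all integral)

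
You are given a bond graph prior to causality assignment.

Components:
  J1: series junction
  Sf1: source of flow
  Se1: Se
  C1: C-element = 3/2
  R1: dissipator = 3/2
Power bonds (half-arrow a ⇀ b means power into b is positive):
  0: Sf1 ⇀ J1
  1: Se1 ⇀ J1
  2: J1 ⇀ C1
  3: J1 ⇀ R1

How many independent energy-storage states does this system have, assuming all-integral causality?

bond 0 |Sf1  (Sf1 fixes flow; stroke at Sf1)
bond 1 |J1  (Se1: effort source, stroke at far end)
bond 2 |J1  (J1 flow already set via bond 0)
bond 3 |J1  (common-f at J1 fixed by 0)

1  (C1 all integral)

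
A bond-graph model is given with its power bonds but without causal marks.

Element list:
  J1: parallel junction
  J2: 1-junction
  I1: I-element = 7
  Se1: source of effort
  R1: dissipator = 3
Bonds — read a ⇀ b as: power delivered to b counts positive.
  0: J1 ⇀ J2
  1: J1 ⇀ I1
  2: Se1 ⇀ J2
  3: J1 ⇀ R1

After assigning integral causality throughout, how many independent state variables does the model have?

1  (I1 all integral)

bond 2 |J2  (source Se1 imposes e)
bond 0 |J1  (only one flow-in slot at J2)
bond 1 |I1  (0-jn J1 has e-setter on 0)
bond 3 |R1  (common-e at J1 fixed by 0)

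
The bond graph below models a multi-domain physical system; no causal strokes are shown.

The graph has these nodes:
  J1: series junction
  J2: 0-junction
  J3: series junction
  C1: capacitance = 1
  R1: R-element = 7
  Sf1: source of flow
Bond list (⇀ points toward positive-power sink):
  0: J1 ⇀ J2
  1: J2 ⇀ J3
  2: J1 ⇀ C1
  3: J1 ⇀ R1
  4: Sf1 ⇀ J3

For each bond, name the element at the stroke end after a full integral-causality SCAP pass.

β4 →Sf1  (Sf1 (Sf) sets flow on bond)
β1 →J3  (common-f at J3 fixed by 4)
β0 →J2  (J2: last free bond brings effort in)
β2 →J1  (J1: bond 0 brought flow, rest push out)
β3 →J1  (common-f at J1 fixed by 0)

#0 |J2
#1 |J3
#2 |J1
#3 |J1
#4 |Sf1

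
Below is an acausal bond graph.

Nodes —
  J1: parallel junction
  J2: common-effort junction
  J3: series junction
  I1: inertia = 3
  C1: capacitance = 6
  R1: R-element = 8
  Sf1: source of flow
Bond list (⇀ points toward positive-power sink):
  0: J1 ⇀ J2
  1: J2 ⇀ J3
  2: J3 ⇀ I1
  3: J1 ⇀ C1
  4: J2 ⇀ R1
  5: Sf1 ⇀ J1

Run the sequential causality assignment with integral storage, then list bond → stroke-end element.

#5 stroke at Sf1  (Sf1: flow source, stroke at near end)
#2 stroke at I1  (I1 outputs flow p/I1)
#1 stroke at J3  (J3 flow already set via bond 2)
#3 stroke at J1  (prefer integral on C1)
#0 stroke at J2  (0-jn J1 has e-setter on 3)
#4 stroke at R1  (common-e at J2 fixed by 0)

β0 stroke at J2
β1 stroke at J3
β2 stroke at I1
β3 stroke at J1
β4 stroke at R1
β5 stroke at Sf1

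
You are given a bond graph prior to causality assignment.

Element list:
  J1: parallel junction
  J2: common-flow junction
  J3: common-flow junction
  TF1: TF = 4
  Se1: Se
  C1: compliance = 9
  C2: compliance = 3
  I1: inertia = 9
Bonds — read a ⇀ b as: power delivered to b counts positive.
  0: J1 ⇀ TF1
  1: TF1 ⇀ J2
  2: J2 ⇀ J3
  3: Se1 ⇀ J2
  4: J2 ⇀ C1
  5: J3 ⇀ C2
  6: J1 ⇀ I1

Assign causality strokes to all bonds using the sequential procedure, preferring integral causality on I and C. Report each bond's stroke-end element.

β0 stroke→J1
β1 stroke→TF1
β2 stroke→J2
β3 stroke→J2
β4 stroke→J2
β5 stroke→J3
β6 stroke→I1

β3 stroke→J2  (source Se1 imposes e)
β4 stroke→J2  (C1 integral (e out))
β5 stroke→J3  (prefer integral on C2)
β2 stroke→J2  (J3 needs exactly one f-in)
β1 stroke→TF1  (J2: last free bond brings flow in)
β0 stroke→J1  (through TF1, causality passes straight; one stroke at TF1)
β6 stroke→I1  (J1 effort already set via bond 0)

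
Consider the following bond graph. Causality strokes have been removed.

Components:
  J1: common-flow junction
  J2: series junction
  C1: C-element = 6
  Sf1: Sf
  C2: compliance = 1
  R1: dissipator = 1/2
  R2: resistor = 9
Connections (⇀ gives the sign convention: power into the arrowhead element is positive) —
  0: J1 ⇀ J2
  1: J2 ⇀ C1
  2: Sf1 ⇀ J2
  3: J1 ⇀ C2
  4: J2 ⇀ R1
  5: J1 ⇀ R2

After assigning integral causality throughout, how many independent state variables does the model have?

2  (C1, C2 all integral)

b2 stroke→Sf1  (Sf1 (Sf) sets flow on bond)
b0 stroke→J2  (common-f at J2 fixed by 2)
b1 stroke→J2  (1-jn J2 has f-setter on 2)
b4 stroke→J2  (J2: bond 2 brought flow, rest push out)
b3 stroke→J1  (J1: bond 0 brought flow, rest push out)
b5 stroke→J1  (J1 flow already set via bond 0)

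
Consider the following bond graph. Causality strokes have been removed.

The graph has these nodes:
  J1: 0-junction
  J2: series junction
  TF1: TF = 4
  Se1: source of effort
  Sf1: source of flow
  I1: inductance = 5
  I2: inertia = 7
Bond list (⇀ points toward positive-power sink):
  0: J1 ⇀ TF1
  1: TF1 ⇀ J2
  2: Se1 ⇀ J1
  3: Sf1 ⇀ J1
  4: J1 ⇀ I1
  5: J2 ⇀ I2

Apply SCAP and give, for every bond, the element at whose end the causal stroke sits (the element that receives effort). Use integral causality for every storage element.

b0 →TF1
b1 →J2
b2 →J1
b3 →Sf1
b4 →I1
b5 →I2

β2 →J1  (source Se1 imposes e)
β3 →Sf1  (Sf1: flow source, stroke at near end)
β0 →TF1  (0-jn J1 has e-setter on 2)
β4 →I1  (0-jn J1 has e-setter on 2)
β1 →J2  (TF1 one-in-one-out from 0)
β5 →I2  (J2 needs exactly one f-in)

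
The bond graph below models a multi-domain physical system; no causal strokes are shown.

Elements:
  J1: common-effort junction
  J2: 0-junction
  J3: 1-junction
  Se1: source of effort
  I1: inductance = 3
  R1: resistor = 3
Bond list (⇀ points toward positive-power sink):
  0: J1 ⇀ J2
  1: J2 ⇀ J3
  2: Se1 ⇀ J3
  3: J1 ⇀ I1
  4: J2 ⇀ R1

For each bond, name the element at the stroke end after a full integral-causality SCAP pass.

#0 →J1
#1 →J2
#2 →J3
#3 →I1
#4 →R1

b2 |J3  (Se1: effort source, stroke at far end)
b1 |J2  (J3 needs exactly one f-in)
b0 |J1  (J2 effort already set via bond 1)
b4 |R1  (0-jn J2 has e-setter on 1)
b3 |I1  (0-jn J1 has e-setter on 0)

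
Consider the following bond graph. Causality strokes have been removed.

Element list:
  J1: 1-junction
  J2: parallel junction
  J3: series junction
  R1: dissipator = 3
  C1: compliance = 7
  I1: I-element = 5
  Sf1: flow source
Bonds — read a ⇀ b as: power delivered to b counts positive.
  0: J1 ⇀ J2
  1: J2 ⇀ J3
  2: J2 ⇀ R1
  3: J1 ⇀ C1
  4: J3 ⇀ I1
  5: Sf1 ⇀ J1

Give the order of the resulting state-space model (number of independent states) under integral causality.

2  (C1, I1 all integral)

#5 stroke at Sf1  (source Sf1 imposes f)
#0 stroke at J1  (J1 flow already set via bond 5)
#3 stroke at J1  (J1 flow already set via bond 5)
#4 stroke at I1  (prefer integral on I1)
#1 stroke at J3  (J3 flow already set via bond 4)
#2 stroke at J2  (J2: last free bond brings effort in)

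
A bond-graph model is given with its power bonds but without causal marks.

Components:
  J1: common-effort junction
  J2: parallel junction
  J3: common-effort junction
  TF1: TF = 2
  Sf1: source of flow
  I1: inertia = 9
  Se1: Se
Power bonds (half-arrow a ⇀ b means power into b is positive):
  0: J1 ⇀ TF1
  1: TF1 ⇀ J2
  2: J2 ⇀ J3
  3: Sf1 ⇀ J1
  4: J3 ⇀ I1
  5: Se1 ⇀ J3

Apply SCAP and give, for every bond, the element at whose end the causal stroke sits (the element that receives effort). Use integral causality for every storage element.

#0 →J1
#1 →TF1
#2 →J2
#3 →Sf1
#4 →I1
#5 →J3

b3 stroke→Sf1  (source Sf1 imposes f)
b5 stroke→J3  (Se1 fixes effort; stroke away)
b0 stroke→J1  (closing 0-jn rule on J1)
b2 stroke→J2  (common-e at J3 fixed by 5)
b4 stroke→I1  (common-e at J3 fixed by 5)
b1 stroke→TF1  (TF1 one-in-one-out from 0)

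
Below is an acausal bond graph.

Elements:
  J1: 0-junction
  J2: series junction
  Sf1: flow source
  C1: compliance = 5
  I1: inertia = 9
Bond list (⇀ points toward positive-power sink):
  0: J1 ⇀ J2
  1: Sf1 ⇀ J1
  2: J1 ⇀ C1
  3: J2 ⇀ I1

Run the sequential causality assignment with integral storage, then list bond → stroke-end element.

b1 stroke→Sf1  (Sf1 fixes flow; stroke at Sf1)
b2 stroke→J1  (C1: C, integral causality)
b0 stroke→J2  (0-jn J1 has e-setter on 2)
b3 stroke→I1  (J2 needs exactly one f-in)

#0 stroke→J2
#1 stroke→Sf1
#2 stroke→J1
#3 stroke→I1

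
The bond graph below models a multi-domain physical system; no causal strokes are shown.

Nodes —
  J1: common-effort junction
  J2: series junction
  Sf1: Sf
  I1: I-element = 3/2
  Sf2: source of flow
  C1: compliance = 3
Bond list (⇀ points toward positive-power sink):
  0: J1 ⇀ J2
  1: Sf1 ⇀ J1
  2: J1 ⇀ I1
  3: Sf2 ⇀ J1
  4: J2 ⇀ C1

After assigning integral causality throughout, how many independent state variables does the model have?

2  (C1, I1 all integral)

#1 stroke at Sf1  (Sf1 fixes flow; stroke at Sf1)
#3 stroke at Sf2  (Sf2: flow source, stroke at near end)
#2 stroke at I1  (prefer integral on I1)
#0 stroke at J1  (only one effort-in slot at J1)
#4 stroke at J2  (J2 flow already set via bond 0)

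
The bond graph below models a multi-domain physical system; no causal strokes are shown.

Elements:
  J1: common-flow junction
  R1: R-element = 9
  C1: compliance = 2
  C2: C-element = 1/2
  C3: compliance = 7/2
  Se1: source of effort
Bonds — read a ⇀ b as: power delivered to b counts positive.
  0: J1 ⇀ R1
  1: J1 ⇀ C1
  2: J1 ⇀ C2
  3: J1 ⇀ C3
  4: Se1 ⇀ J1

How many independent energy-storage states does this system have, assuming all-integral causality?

bond 4 stroke→J1  (Se1 fixes effort; stroke away)
bond 1 stroke→J1  (C1: C, integral causality)
bond 2 stroke→J1  (prefer integral on C2)
bond 3 stroke→J1  (C3 integral (e out))
bond 0 stroke→R1  (J1 needs exactly one f-in)

3  (C1, C2, C3 all integral)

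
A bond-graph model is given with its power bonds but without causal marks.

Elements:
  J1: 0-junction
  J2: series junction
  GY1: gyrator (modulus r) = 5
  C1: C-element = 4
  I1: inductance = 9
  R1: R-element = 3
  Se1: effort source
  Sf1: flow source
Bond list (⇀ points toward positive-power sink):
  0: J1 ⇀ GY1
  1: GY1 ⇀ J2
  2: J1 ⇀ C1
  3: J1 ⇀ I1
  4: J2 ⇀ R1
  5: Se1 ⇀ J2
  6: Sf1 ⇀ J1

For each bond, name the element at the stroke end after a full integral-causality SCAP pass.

b0 →GY1
b1 →GY1
b2 →J1
b3 →I1
b4 →J2
b5 →J2
b6 →Sf1

β5 stroke→J2  (source Se1 imposes e)
β6 stroke→Sf1  (Sf1 (Sf) sets flow on bond)
β2 stroke→J1  (prefer integral on C1)
β0 stroke→GY1  (0-jn J1 has e-setter on 2)
β3 stroke→I1  (0-jn J1 has e-setter on 2)
β1 stroke→GY1  (GY GY1: same side as bond 0)
β4 stroke→J2  (common-f at J2 fixed by 1)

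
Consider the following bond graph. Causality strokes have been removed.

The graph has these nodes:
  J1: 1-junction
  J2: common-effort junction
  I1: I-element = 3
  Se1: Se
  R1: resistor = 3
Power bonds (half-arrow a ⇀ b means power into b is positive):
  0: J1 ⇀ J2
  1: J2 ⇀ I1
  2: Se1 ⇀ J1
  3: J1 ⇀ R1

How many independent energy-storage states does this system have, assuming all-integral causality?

b2 |J1  (Se1 fixes effort; stroke away)
b1 |I1  (I1: I, integral causality)
b0 |J2  (closing 0-jn rule on J2)
b3 |J1  (J1: bond 0 brought flow, rest push out)

1  (I1 all integral)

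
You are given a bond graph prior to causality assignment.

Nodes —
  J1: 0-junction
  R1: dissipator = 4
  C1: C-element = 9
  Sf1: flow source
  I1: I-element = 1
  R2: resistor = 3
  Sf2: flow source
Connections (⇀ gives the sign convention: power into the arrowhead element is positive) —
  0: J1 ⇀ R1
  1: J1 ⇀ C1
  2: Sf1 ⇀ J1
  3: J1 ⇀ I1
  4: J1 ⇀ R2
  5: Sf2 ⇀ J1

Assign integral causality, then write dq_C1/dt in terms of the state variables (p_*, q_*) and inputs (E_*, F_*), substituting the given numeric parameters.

dq_C1/dt = F_Sf1 + F_Sf2 - p_I1 - 7*q_C1/108

bond 2 →Sf1  (Sf1: flow source, stroke at near end)
bond 5 →Sf2  (Sf2 fixes flow; stroke at Sf2)
bond 1 →J1  (C1 integral (e out))
bond 0 →R1  (common-e at J1 fixed by 1)
bond 3 →I1  (J1: bond 1 brought effort, rest push out)
bond 4 →R2  (J1 effort already set via bond 1)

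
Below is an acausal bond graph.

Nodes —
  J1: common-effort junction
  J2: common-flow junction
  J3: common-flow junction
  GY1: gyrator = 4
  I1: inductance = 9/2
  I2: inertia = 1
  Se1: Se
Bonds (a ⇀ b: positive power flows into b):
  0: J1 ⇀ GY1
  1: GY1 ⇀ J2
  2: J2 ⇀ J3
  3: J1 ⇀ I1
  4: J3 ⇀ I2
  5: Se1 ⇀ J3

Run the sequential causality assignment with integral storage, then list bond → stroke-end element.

β0 |J1
β1 |J2
β2 |J3
β3 |I1
β4 |I2
β5 |J3

β5 stroke→J3  (source Se1 imposes e)
β3 stroke→I1  (prefer integral on I1)
β0 stroke→J1  (J1: last free bond brings effort in)
β1 stroke→J2  (GY1 both-in/both-out from 0)
β2 stroke→J3  (closing 1-jn rule on J2)
β4 stroke→I2  (J3 needs exactly one f-in)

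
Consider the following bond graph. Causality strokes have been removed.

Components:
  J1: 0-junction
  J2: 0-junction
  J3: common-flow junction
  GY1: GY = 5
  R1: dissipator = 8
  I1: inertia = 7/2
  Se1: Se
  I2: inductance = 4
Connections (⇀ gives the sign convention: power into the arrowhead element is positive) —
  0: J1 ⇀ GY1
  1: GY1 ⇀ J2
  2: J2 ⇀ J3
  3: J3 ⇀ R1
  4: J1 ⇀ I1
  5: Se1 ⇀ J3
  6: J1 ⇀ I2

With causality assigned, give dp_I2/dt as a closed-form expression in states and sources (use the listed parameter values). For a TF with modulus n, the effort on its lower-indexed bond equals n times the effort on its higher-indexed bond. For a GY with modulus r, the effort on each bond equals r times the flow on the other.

bond 5 |J3  (Se1 fixes effort; stroke away)
bond 4 |I1  (prefer integral on I1)
bond 6 |I2  (I2 outputs flow p/I2)
bond 0 |J1  (only one effort-in slot at J1)
bond 1 |J2  (through GY1, causality inverts; strokes same side of GY1)
bond 2 |J3  (0-jn J2 has e-setter on 1)
bond 3 |R1  (only one flow-in slot at J3)

dp_I2/dt = 5*E_Se1/8 - 25*p_I1/28 - 25*p_I2/32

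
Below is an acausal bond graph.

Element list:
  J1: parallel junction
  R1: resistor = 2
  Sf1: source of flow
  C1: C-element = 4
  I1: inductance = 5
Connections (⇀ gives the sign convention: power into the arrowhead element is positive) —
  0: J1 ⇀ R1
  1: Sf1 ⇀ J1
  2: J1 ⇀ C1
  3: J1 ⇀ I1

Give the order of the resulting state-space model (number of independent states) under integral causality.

b1 stroke at Sf1  (source Sf1 imposes f)
b2 stroke at J1  (C1 integral (e out))
b0 stroke at R1  (J1: bond 2 brought effort, rest push out)
b3 stroke at I1  (J1 effort already set via bond 2)

2  (C1, I1 all integral)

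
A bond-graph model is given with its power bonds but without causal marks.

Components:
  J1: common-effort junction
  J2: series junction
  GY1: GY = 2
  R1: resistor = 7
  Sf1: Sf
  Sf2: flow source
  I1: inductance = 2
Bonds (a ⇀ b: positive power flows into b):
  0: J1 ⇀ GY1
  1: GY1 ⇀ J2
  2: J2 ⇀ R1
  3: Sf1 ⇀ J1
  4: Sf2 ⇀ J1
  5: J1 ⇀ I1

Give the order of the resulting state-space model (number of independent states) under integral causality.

#3 →Sf1  (Sf1 fixes flow; stroke at Sf1)
#4 →Sf2  (source Sf2 imposes f)
#5 →I1  (prefer integral on I1)
#0 →J1  (J1 needs exactly one e-in)
#1 →J2  (GY1 both-in/both-out from 0)
#2 →R1  (closing 1-jn rule on J2)

1  (I1 all integral)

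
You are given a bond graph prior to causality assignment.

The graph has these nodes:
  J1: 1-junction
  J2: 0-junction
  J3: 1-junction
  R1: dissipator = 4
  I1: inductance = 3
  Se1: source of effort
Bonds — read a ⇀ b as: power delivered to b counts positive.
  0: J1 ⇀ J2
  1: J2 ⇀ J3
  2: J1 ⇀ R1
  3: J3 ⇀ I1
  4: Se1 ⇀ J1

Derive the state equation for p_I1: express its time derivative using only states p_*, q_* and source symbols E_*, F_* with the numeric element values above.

dp_I1/dt = E_Se1 - 4*p_I1/3

b4 |J1  (Se1 fixes effort; stroke away)
b3 |I1  (I1 integral (f out))
b1 |J3  (common-f at J3 fixed by 3)
b0 |J2  (J2 needs exactly one e-in)
b2 |J1  (J1: bond 0 brought flow, rest push out)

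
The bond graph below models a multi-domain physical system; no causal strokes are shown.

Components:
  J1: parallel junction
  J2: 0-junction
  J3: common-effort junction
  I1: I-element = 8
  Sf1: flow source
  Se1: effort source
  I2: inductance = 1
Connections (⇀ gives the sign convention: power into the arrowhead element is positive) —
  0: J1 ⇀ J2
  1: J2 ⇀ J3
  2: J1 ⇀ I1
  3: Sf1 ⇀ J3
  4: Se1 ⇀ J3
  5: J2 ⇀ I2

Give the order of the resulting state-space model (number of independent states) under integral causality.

#3 →Sf1  (Sf1: flow source, stroke at near end)
#4 →J3  (Se1 fixes effort; stroke away)
#1 →J2  (0-jn J3 has e-setter on 4)
#0 →J1  (common-e at J2 fixed by 1)
#5 →I2  (J2: bond 1 brought effort, rest push out)
#2 →I1  (0-jn J1 has e-setter on 0)

2  (I1, I2 all integral)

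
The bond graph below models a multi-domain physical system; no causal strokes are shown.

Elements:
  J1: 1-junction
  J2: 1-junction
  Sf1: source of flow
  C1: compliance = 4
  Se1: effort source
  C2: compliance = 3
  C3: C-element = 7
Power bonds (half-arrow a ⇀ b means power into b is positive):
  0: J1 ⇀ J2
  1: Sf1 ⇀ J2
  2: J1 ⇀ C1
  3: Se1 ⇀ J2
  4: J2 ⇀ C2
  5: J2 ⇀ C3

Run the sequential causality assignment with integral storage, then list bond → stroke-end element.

bond 1 stroke at Sf1  (source Sf1 imposes f)
bond 3 stroke at J2  (source Se1 imposes e)
bond 0 stroke at J2  (1-jn J2 has f-setter on 1)
bond 4 stroke at J2  (J2: bond 1 brought flow, rest push out)
bond 5 stroke at J2  (common-f at J2 fixed by 1)
bond 2 stroke at J1  (1-jn J1 has f-setter on 0)

bond 0 →J2
bond 1 →Sf1
bond 2 →J1
bond 3 →J2
bond 4 →J2
bond 5 →J2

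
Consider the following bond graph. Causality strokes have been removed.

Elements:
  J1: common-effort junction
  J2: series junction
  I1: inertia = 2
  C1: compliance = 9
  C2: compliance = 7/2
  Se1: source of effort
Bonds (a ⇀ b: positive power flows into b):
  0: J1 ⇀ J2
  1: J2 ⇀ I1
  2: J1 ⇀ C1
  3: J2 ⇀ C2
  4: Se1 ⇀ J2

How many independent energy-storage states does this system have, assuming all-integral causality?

β4 |J2  (source Se1 imposes e)
β1 |I1  (I1 integral (f out))
β0 |J2  (J2: bond 1 brought flow, rest push out)
β3 |J2  (common-f at J2 fixed by 1)
β2 |J1  (J1 needs exactly one e-in)

3  (C1, C2, I1 all integral)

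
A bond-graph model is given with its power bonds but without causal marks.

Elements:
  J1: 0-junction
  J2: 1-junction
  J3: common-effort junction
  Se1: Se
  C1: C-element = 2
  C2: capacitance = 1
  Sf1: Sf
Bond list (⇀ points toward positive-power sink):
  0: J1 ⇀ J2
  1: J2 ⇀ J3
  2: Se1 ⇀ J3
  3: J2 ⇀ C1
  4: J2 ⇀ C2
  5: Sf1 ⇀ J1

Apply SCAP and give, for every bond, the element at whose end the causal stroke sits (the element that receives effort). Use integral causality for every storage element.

bond 2 |J3  (Se1 fixes effort; stroke away)
bond 5 |Sf1  (source Sf1 imposes f)
bond 0 |J1  (only one effort-in slot at J1)
bond 1 |J2  (common-f at J2 fixed by 0)
bond 3 |J2  (common-f at J2 fixed by 0)
bond 4 |J2  (J2: bond 0 brought flow, rest push out)

bond 0 stroke at J1
bond 1 stroke at J2
bond 2 stroke at J3
bond 3 stroke at J2
bond 4 stroke at J2
bond 5 stroke at Sf1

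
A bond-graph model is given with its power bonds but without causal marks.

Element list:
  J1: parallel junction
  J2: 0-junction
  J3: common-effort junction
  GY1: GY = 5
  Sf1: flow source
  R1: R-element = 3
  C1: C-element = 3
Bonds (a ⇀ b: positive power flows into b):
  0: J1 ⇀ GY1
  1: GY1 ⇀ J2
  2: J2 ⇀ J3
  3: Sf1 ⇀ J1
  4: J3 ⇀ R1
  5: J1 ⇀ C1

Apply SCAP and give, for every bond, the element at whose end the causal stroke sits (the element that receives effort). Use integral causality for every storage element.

b0 stroke→GY1
b1 stroke→GY1
b2 stroke→J2
b3 stroke→Sf1
b4 stroke→J3
b5 stroke→J1

β3 stroke at Sf1  (Sf1 fixes flow; stroke at Sf1)
β5 stroke at J1  (C1 outputs effort q/C1)
β0 stroke at GY1  (common-e at J1 fixed by 5)
β1 stroke at GY1  (GY GY1: same side as bond 0)
β2 stroke at J2  (J2 needs exactly one e-in)
β4 stroke at J3  (J3: last free bond brings effort in)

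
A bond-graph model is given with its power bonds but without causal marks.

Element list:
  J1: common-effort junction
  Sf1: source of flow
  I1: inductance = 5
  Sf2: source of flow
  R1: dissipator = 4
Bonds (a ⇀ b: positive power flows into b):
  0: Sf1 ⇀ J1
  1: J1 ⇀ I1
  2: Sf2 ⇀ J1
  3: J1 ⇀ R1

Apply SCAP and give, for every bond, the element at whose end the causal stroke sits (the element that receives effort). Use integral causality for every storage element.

#0 |Sf1
#1 |I1
#2 |Sf2
#3 |J1

#0 stroke→Sf1  (Sf1 fixes flow; stroke at Sf1)
#2 stroke→Sf2  (Sf2 (Sf) sets flow on bond)
#1 stroke→I1  (I1 integral (f out))
#3 stroke→J1  (closing 0-jn rule on J1)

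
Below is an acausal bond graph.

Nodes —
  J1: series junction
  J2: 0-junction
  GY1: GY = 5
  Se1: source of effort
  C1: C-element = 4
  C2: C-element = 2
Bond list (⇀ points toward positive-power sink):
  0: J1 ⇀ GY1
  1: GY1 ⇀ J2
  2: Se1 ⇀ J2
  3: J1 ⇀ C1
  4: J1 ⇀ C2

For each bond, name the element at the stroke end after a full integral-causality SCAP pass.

β2 stroke→J2  (Se1 fixes effort; stroke away)
β1 stroke→GY1  (J2 effort already set via bond 2)
β0 stroke→GY1  (GY1: gyrator matches bond 1)
β3 stroke→J1  (common-f at J1 fixed by 0)
β4 stroke→J1  (1-jn J1 has f-setter on 0)

β0 |GY1
β1 |GY1
β2 |J2
β3 |J1
β4 |J1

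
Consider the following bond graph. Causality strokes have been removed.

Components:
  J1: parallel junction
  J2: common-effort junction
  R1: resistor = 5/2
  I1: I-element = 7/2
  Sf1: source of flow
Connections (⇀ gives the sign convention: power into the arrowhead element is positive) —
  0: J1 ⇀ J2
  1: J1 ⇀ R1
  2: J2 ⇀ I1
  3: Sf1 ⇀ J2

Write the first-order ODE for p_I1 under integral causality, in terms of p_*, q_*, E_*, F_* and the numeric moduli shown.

#3 stroke→Sf1  (source Sf1 imposes f)
#2 stroke→I1  (I1 integral (f out))
#0 stroke→J2  (only one effort-in slot at J2)
#1 stroke→J1  (only one effort-in slot at J1)

dp_I1/dt = 5*F_Sf1/2 - 5*p_I1/7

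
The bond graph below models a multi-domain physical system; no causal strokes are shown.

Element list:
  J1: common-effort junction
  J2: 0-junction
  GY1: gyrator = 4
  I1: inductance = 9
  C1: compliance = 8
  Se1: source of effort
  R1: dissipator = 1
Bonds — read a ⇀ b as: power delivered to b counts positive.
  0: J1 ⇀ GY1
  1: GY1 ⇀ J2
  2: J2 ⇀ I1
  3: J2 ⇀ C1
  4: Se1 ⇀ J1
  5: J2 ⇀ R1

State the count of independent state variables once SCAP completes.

b4 stroke at J1  (Se1 (Se) sets effort on bond)
b0 stroke at GY1  (J1 effort already set via bond 4)
b1 stroke at GY1  (through GY1, causality inverts; strokes same side of GY1)
b2 stroke at I1  (I1: I, integral causality)
b3 stroke at J2  (C1 integral (e out))
b5 stroke at R1  (J2: bond 3 brought effort, rest push out)

2  (C1, I1 all integral)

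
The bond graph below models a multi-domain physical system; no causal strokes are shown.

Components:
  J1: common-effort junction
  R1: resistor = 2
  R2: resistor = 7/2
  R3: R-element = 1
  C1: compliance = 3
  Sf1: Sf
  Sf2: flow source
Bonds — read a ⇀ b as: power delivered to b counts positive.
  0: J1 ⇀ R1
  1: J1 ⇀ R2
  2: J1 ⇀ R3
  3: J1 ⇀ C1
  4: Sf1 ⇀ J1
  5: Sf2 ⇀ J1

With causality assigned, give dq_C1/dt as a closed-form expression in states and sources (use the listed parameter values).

bond 4 →Sf1  (Sf1 (Sf) sets flow on bond)
bond 5 →Sf2  (Sf2: flow source, stroke at near end)
bond 3 →J1  (C1: C, integral causality)
bond 0 →R1  (J1 effort already set via bond 3)
bond 1 →R2  (J1 effort already set via bond 3)
bond 2 →R3  (0-jn J1 has e-setter on 3)

dq_C1/dt = F_Sf1 + F_Sf2 - 25*q_C1/42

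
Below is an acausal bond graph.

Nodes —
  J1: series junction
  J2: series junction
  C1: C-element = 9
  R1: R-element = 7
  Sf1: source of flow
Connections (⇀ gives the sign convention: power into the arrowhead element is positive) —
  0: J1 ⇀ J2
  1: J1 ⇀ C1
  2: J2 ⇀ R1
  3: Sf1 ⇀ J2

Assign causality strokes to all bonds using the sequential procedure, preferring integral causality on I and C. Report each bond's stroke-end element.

#0 stroke→J2
#1 stroke→J1
#2 stroke→J2
#3 stroke→Sf1

b3 stroke→Sf1  (Sf1 fixes flow; stroke at Sf1)
b0 stroke→J2  (J2 flow already set via bond 3)
b2 stroke→J2  (J2: bond 3 brought flow, rest push out)
b1 stroke→J1  (1-jn J1 has f-setter on 0)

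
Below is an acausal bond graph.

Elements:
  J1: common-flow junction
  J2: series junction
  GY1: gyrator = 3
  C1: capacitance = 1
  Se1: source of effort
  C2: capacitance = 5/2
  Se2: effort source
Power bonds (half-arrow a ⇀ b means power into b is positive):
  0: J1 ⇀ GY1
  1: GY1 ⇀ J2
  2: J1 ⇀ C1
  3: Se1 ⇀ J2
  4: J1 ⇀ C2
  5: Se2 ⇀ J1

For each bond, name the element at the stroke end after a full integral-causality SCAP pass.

β3 stroke→J2  (Se1: effort source, stroke at far end)
β5 stroke→J1  (Se2 (Se) sets effort on bond)
β1 stroke→GY1  (J2: last free bond brings flow in)
β0 stroke→GY1  (GY GY1: same side as bond 1)
β2 stroke→J1  (J1: bond 0 brought flow, rest push out)
β4 stroke→J1  (common-f at J1 fixed by 0)

b0 stroke→GY1
b1 stroke→GY1
b2 stroke→J1
b3 stroke→J2
b4 stroke→J1
b5 stroke→J1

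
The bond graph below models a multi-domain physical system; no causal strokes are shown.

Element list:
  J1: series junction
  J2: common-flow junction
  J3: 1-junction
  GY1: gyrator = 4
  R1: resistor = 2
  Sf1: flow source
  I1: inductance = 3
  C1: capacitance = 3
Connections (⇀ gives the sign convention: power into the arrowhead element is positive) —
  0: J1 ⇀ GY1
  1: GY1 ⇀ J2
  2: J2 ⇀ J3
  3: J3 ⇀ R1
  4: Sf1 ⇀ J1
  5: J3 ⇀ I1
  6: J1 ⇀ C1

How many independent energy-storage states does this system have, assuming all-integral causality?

b4 |Sf1  (Sf1 fixes flow; stroke at Sf1)
b0 |J1  (J1 flow already set via bond 4)
b6 |J1  (1-jn J1 has f-setter on 4)
b1 |J2  (GY GY1: same side as bond 0)
b2 |J3  (J2: last free bond brings flow in)
b5 |I1  (I1 integral (f out))
b3 |J3  (J3 flow already set via bond 5)

2  (C1, I1 all integral)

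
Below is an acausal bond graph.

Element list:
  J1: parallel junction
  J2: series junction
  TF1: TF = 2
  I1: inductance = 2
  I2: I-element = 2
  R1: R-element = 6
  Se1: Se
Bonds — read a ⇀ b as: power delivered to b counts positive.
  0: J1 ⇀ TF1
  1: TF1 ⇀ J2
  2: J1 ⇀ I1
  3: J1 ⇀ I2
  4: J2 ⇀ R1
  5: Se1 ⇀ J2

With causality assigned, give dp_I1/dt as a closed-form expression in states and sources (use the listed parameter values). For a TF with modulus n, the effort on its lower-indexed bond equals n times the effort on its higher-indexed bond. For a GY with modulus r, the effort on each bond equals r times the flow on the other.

dp_I1/dt = -2*E_Se1 - 12*p_I1 - 12*p_I2

#5 stroke→J2  (Se1 (Se) sets effort on bond)
#2 stroke→I1  (I1: I, integral causality)
#3 stroke→I2  (I2: I, integral causality)
#0 stroke→J1  (J1: last free bond brings effort in)
#1 stroke→TF1  (TF1: transformer flips bond 0)
#4 stroke→J2  (J2: bond 1 brought flow, rest push out)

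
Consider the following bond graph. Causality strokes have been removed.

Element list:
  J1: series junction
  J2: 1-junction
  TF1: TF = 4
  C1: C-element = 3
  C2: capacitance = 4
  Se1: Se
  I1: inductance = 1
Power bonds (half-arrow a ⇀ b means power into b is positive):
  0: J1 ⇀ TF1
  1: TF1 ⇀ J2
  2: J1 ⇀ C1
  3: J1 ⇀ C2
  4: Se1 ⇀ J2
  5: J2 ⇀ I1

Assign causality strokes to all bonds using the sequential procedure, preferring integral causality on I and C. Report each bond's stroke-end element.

#0 stroke→TF1
#1 stroke→J2
#2 stroke→J1
#3 stroke→J1
#4 stroke→J2
#5 stroke→I1

#4 →J2  (Se1: effort source, stroke at far end)
#2 →J1  (C1: C, integral causality)
#3 →J1  (prefer integral on C2)
#0 →TF1  (J1: last free bond brings flow in)
#1 →J2  (TF1: transformer flips bond 0)
#5 →I1  (only one flow-in slot at J2)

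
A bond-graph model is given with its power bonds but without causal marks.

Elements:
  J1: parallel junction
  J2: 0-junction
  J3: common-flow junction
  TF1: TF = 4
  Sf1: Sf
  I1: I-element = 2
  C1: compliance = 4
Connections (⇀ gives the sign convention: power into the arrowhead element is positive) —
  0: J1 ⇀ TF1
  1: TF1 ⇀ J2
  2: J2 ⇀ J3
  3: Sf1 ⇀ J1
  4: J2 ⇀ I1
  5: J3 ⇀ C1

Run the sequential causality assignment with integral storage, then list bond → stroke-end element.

bond 0 →J1
bond 1 →TF1
bond 2 →J2
bond 3 →Sf1
bond 4 →I1
bond 5 →J3

b3 stroke at Sf1  (Sf1 (Sf) sets flow on bond)
b0 stroke at J1  (J1 needs exactly one e-in)
b1 stroke at TF1  (through TF1, causality passes straight; one stroke at TF1)
b4 stroke at I1  (prefer integral on I1)
b2 stroke at J2  (closing 0-jn rule on J2)
b5 stroke at J3  (common-f at J3 fixed by 2)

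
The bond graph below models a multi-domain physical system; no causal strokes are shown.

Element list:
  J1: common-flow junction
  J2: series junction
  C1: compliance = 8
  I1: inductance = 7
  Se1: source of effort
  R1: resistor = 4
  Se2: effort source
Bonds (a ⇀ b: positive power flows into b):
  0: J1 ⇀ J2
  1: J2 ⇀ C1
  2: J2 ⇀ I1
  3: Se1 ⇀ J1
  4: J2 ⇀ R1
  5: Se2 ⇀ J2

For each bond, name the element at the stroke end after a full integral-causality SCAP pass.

b0 stroke at J2
b1 stroke at J2
b2 stroke at I1
b3 stroke at J1
b4 stroke at J2
b5 stroke at J2

b3 |J1  (Se1 fixes effort; stroke away)
b5 |J2  (Se2 (Se) sets effort on bond)
b0 |J2  (closing 1-jn rule on J1)
b1 |J2  (C1: C, integral causality)
b2 |I1  (I1 integral (f out))
b4 |J2  (common-f at J2 fixed by 2)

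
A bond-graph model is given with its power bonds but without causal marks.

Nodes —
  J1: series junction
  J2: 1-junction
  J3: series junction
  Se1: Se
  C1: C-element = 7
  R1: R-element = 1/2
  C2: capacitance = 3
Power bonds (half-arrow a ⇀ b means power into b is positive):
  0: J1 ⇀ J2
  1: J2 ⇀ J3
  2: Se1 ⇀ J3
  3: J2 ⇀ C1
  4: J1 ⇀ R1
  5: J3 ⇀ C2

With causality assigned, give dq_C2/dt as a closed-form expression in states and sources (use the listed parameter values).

bond 2 stroke at J3  (source Se1 imposes e)
bond 3 stroke at J2  (C1 integral (e out))
bond 5 stroke at J3  (prefer integral on C2)
bond 1 stroke at J2  (only one flow-in slot at J3)
bond 0 stroke at J1  (J2: last free bond brings flow in)
bond 4 stroke at R1  (J1: last free bond brings flow in)

dq_C2/dt = 2*E_Se1 - 2*q_C1/7 - 2*q_C2/3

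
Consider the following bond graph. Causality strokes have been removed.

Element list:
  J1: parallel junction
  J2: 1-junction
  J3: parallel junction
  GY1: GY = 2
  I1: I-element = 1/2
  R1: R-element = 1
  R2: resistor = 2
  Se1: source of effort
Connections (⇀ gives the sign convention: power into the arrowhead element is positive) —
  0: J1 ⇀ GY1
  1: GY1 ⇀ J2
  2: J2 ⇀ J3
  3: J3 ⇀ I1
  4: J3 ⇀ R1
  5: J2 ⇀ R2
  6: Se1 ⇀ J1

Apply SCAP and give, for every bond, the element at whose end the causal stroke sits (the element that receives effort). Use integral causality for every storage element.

β0 |GY1
β1 |GY1
β2 |J2
β3 |I1
β4 |J3
β5 |J2
β6 |J1

b6 stroke at J1  (Se1: effort source, stroke at far end)
b0 stroke at GY1  (common-e at J1 fixed by 6)
b1 stroke at GY1  (through GY1, causality inverts; strokes same side of GY1)
b2 stroke at J2  (common-f at J2 fixed by 1)
b5 stroke at J2  (1-jn J2 has f-setter on 1)
b3 stroke at I1  (prefer integral on I1)
b4 stroke at J3  (J3: last free bond brings effort in)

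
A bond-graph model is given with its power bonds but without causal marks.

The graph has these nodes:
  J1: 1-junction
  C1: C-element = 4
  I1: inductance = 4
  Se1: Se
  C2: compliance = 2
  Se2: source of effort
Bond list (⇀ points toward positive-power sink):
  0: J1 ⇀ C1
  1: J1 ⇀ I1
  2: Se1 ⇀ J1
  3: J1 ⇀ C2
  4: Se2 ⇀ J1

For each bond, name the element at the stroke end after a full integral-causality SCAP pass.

b2 stroke at J1  (Se1 fixes effort; stroke away)
b4 stroke at J1  (source Se2 imposes e)
b0 stroke at J1  (C1 integral (e out))
b1 stroke at I1  (I1 integral (f out))
b3 stroke at J1  (common-f at J1 fixed by 1)

bond 0 stroke at J1
bond 1 stroke at I1
bond 2 stroke at J1
bond 3 stroke at J1
bond 4 stroke at J1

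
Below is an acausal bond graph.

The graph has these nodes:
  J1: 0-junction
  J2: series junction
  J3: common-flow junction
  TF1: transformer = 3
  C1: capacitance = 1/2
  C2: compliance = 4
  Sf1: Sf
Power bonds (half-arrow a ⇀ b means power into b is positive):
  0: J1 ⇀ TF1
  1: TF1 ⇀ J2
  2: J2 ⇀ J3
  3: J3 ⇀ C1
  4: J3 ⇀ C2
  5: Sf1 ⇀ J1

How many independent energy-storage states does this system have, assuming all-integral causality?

#5 →Sf1  (Sf1 (Sf) sets flow on bond)
#0 →J1  (closing 0-jn rule on J1)
#1 →TF1  (TF TF1: opposite of bond 0)
#2 →J2  (J2: bond 1 brought flow, rest push out)
#3 →J3  (J3: bond 2 brought flow, rest push out)
#4 →J3  (J3: bond 2 brought flow, rest push out)

2  (C1, C2 all integral)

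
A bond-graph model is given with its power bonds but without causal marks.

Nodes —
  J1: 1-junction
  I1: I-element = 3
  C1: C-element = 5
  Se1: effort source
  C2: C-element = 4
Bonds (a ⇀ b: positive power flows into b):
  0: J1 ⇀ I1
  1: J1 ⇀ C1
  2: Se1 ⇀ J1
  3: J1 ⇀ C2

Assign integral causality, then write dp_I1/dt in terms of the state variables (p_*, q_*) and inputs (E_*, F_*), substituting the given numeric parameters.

dp_I1/dt = E_Se1 - q_C1/5 - q_C2/4

#2 |J1  (Se1 (Se) sets effort on bond)
#0 |I1  (I1: I, integral causality)
#1 |J1  (1-jn J1 has f-setter on 0)
#3 |J1  (common-f at J1 fixed by 0)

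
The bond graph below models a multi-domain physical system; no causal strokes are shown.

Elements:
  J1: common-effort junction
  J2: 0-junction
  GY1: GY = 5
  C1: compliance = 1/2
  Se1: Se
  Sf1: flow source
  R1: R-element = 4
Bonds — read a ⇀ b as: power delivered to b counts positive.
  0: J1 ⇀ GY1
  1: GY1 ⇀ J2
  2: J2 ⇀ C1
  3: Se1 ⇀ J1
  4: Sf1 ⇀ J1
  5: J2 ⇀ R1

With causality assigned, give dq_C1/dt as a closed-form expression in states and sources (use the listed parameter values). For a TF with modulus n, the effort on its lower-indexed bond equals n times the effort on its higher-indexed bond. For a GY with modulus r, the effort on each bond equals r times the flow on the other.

b3 stroke at J1  (Se1 fixes effort; stroke away)
b4 stroke at Sf1  (Sf1 fixes flow; stroke at Sf1)
b0 stroke at GY1  (common-e at J1 fixed by 3)
b1 stroke at GY1  (GY GY1: same side as bond 0)
b2 stroke at J2  (prefer integral on C1)
b5 stroke at R1  (0-jn J2 has e-setter on 2)

dq_C1/dt = E_Se1/5 - q_C1/2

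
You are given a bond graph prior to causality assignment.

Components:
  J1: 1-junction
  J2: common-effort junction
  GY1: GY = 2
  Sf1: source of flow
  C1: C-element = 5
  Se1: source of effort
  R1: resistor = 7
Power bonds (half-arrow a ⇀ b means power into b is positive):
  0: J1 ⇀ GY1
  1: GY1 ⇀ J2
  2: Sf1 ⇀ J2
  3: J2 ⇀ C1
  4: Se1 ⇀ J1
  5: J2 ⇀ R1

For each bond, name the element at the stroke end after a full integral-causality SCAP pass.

bond 2 →Sf1  (Sf1: flow source, stroke at near end)
bond 4 →J1  (Se1 fixes effort; stroke away)
bond 0 →GY1  (closing 1-jn rule on J1)
bond 1 →GY1  (GY1 both-in/both-out from 0)
bond 3 →J2  (C1: C, integral causality)
bond 5 →R1  (J2 effort already set via bond 3)

β0 |GY1
β1 |GY1
β2 |Sf1
β3 |J2
β4 |J1
β5 |R1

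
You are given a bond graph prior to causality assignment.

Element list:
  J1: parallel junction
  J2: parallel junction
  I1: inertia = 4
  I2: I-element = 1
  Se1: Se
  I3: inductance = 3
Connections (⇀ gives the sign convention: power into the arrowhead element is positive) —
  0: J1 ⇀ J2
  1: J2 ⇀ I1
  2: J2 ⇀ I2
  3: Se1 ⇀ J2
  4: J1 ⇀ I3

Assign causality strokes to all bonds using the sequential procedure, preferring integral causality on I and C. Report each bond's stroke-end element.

bond 0 |J1
bond 1 |I1
bond 2 |I2
bond 3 |J2
bond 4 |I3

bond 3 stroke at J2  (source Se1 imposes e)
bond 0 stroke at J1  (0-jn J2 has e-setter on 3)
bond 1 stroke at I1  (common-e at J2 fixed by 3)
bond 2 stroke at I2  (J2 effort already set via bond 3)
bond 4 stroke at I3  (J1: bond 0 brought effort, rest push out)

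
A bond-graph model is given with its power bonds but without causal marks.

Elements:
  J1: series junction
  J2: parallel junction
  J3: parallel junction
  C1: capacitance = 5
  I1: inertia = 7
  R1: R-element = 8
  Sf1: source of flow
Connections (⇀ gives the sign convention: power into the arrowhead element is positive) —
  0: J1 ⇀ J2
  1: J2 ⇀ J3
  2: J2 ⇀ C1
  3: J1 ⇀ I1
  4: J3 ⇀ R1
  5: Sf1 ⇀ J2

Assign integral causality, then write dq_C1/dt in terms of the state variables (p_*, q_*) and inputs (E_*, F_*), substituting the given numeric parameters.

β5 |Sf1  (Sf1: flow source, stroke at near end)
β2 |J2  (C1 integral (e out))
β0 |J1  (J2: bond 2 brought effort, rest push out)
β1 |J3  (0-jn J2 has e-setter on 2)
β4 |R1  (0-jn J3 has e-setter on 1)
β3 |I1  (J1: last free bond brings flow in)

dq_C1/dt = F_Sf1 + p_I1/7 - q_C1/40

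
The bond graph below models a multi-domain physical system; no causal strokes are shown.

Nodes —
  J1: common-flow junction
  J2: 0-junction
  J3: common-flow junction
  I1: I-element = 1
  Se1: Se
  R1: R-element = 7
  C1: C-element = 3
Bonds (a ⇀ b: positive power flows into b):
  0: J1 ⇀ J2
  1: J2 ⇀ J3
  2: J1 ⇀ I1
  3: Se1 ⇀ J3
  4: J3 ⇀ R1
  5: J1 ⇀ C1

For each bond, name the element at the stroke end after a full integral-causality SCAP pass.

bond 0 stroke→J1
bond 1 stroke→J2
bond 2 stroke→I1
bond 3 stroke→J3
bond 4 stroke→J3
bond 5 stroke→J1

#3 |J3  (Se1 fixes effort; stroke away)
#2 |I1  (prefer integral on I1)
#0 |J1  (common-f at J1 fixed by 2)
#5 |J1  (J1 flow already set via bond 2)
#1 |J2  (J2 needs exactly one e-in)
#4 |J3  (1-jn J3 has f-setter on 1)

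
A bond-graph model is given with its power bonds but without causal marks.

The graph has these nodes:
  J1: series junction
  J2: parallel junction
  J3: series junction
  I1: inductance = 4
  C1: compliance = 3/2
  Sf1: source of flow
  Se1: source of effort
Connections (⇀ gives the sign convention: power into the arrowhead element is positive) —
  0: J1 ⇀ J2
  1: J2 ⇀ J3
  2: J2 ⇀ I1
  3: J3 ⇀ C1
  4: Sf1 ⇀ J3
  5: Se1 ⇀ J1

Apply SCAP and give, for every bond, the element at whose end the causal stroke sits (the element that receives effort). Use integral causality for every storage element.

β4 stroke→Sf1  (source Sf1 imposes f)
β5 stroke→J1  (Se1 (Se) sets effort on bond)
β0 stroke→J2  (closing 1-jn rule on J1)
β1 stroke→J3  (common-e at J2 fixed by 0)
β2 stroke→I1  (J2: bond 0 brought effort, rest push out)
β3 stroke→J3  (1-jn J3 has f-setter on 4)

b0 →J2
b1 →J3
b2 →I1
b3 →J3
b4 →Sf1
b5 →J1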